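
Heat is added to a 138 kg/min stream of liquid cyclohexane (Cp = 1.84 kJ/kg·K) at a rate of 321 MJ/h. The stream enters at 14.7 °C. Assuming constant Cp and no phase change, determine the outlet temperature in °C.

Q = 321 MJ/h = 5350 kJ/min
ΔT = Q/(ṁ·Cp) = 5350/(138×1.84) = 21.07 K
T_out = 14.7 + 21.07 = 35.77 °C

T_out = 35.8 °C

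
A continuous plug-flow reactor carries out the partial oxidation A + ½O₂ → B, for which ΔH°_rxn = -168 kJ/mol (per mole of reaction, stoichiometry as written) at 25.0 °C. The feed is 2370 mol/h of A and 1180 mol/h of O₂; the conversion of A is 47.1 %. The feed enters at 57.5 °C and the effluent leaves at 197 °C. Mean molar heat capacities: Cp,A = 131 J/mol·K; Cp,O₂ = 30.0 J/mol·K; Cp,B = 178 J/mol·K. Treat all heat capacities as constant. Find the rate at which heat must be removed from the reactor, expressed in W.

Extent of reaction ξ = 0.471 × 2370 = 1116.3 mol/h
Reaction term: ξ·ΔH°_rxn = 1116.3 × -168 = -187530 kJ/h
Sensible, feed 57.5→25 °C: -11241 kJ/h
Outlet flows (mol/h): A 1253.7, O₂ 621.87, B 1116.3
Sensible, products 25→197 °C: 65634 kJ/h
Q = ΔH = -133140 kJ/h = -36.983 kW
Heat removed = 36983 W

Q_out = 37000 W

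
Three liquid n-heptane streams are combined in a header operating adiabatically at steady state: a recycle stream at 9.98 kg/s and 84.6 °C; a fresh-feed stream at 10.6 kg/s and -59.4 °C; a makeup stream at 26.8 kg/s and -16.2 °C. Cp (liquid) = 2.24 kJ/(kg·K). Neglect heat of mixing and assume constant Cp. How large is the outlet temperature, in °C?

Adiabatic, steady state ⇒ Σ ṁᵢCp,ᵢ(T_out − Tᵢ) = 0
Σ ṁᵢCp,ᵢTᵢ = 9.98×2.24×84.6 + 10.6×2.24×-59.4 + 26.8×2.24×-16.2 = -491.66
Σ ṁᵢCp,ᵢ = 9.98×2.24 + 10.6×2.24 + 26.8×2.24 = 106.13
T_out = -491.66 / 106.13 = -4.6326 °C

T_out = -4.63 °C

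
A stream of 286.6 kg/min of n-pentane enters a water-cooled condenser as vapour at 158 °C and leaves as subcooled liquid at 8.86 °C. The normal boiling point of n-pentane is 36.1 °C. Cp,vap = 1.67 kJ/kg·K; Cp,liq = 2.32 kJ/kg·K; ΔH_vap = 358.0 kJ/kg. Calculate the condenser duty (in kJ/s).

vapour 158→36.1 °C: -203.57 kJ/kg
condensation at 36.1 °C: -358 kJ/kg
liquid 36.1→8.86 °C: -63.197 kJ/kg
Δh = -203.57 + -358 + -63.197 = -624.77 kJ/kg
Q = ṁ·Δh = 286.6 kg/min × -624.77 kJ/kg = -179060 kJ/min
|Q| = 2984.3 kW

Q_c = 2980 kJ/s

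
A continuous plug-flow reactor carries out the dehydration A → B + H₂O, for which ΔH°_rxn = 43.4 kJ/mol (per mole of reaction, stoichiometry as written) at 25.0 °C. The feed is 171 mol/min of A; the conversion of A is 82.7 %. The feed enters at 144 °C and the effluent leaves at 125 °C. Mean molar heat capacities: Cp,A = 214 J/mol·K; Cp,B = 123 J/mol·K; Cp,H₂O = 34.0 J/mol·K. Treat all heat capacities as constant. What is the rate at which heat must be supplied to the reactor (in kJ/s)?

Q_in = 77.3 kJ/s

Extent of reaction ξ = 0.827 × 171 = 141.42 mol/min
Reaction term: ξ·ΔH°_rxn = 141.42 × 43.4 = 6137.5 kJ/min
Sensible, feed 144→25 °C: -4354.7 kJ/min
Outlet flows (mol/min): A 29.583, B 141.42, H₂O 141.42
Sensible, products 25→125 °C: 2853.3 kJ/min
Q = ΔH = 4636.1 kJ/min = 77.269 kW
Heat supplied = 77.269 kJ/s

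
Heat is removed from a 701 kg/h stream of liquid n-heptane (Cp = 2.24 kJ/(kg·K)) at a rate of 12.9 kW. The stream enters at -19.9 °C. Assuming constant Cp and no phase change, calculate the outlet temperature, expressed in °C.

T_out = -49.5 °C

Q = 12.9 kW = 46440 kJ/h
ΔT = Q/(ṁ·Cp) = 46440/(701×2.24) = 29.575 K
T_out = -19.9 − 29.575 = -49.475 °C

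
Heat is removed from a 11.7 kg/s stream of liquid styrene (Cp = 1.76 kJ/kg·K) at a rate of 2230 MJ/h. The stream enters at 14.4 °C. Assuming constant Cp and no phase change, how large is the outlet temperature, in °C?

Q = 2230 MJ/h = 619.44 kJ/s
ΔT = Q/(ṁ·Cp) = 619.44/(11.7×1.76) = 30.082 K
T_out = 14.4 − 30.082 = -15.682 °C

T_out = -15.7 °C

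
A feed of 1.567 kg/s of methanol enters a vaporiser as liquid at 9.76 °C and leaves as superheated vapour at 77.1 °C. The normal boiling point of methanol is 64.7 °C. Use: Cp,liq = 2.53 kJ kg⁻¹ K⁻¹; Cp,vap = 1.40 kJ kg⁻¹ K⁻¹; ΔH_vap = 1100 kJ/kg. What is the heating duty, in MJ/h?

Q = 7090 MJ/h

liquid 9.76→64.7 °C: 139 kJ/kg
vaporisation at 64.7 °C: 1100 kJ/kg
vapour 64.7→77.1 °C: 17.36 kJ/kg
Δh = 139 + 1100 + 17.36 = 1256.4 kJ/kg
Q = ṁ·Δh = 1.567 kg/s × 1256.4 kJ/kg = 1968.7 kJ/s
|Q| = 1968.7 kW = 7087.4 MJ/h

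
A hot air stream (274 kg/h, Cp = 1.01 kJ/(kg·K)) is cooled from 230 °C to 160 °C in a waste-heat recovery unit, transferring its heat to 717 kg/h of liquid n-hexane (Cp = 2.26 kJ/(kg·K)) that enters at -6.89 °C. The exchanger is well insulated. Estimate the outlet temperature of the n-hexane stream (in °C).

T_c,out = 5.06 °C

Heat released by hot stream: Q = 274 × 1.01 × (230 − 160) = 19372 kJ/h
Energy balance on cold side (adiabatic exchanger): Q = ṁ_c·Cp_c·(T_c,out − T_c,in)
T_c,out = -6.89 + 19372/(717 × 2.26) = 5.0648 °C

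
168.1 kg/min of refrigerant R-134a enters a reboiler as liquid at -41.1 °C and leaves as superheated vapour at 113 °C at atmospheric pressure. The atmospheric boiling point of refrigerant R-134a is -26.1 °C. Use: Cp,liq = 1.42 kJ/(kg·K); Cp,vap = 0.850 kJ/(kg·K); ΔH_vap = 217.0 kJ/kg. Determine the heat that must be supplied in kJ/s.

liquid -41.1→-26.1 °C: 21.3 kJ/kg
vaporisation at -26.1 °C: 217 kJ/kg
vapour -26.1→113 °C: 118.23 kJ/kg
Δh = 21.3 + 217 + 118.23 = 356.53 kJ/kg
Q = ṁ·Δh = 168.1 kg/min × 356.53 kJ/kg = 59934 kJ/min
|Q| = 998.89 kW

Q = 999 kJ/s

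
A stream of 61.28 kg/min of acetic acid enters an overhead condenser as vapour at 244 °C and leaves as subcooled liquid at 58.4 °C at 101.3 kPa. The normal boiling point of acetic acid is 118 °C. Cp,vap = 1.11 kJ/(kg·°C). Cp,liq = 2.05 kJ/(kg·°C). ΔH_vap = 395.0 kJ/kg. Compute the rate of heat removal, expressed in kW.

vapour 244→118 °C: -139.86 kJ/kg
condensation at 118 °C: -395 kJ/kg
liquid 118→58.4 °C: -122.18 kJ/kg
Δh = -139.86 + -395 + -122.18 = -657.04 kJ/kg
Q = ṁ·Δh = 61.28 kg/min × -657.04 kJ/kg = -40263 kJ/min
|Q| = 671.06 kW

Q_c = 671 kW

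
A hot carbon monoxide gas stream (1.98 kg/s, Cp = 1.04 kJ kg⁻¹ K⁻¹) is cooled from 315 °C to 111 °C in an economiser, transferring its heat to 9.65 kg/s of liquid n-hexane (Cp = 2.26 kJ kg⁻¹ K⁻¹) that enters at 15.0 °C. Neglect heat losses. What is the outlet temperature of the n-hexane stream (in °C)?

T_c,out = 34.3 °C

Heat released by hot stream: Q = 1.98 × 1.04 × (315 − 111) = 420.08 kJ/s
Energy balance on cold side (adiabatic exchanger): Q = ṁ_c·Cp_c·(T_c,out − T_c,in)
T_c,out = 15.0 + 420.08/(9.65 × 2.26) = 34.262 °C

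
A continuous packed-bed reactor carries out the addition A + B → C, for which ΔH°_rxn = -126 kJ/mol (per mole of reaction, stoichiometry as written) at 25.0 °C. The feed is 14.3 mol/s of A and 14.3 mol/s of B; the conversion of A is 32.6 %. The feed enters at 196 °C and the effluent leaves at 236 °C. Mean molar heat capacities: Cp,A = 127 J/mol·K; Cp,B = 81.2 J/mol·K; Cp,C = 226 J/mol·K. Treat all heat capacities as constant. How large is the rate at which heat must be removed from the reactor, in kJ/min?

Q_out = 27000 kJ/min

Extent of reaction ξ = 0.326 × 14.3 = 4.6618 mol/s
Reaction term: ξ·ΔH°_rxn = 4.6618 × -126 = -587.39 kJ/s
Sensible, feed 196→25 °C: -509.11 kJ/s
Outlet flows (mol/s): A 9.6382, B 9.6382, C 4.6618
Sensible, products 25→236 °C: 645.71 kJ/s
Q = ΔH = -450.79 kJ/s = -450.79 kW
Heat removed = 27047 kJ/min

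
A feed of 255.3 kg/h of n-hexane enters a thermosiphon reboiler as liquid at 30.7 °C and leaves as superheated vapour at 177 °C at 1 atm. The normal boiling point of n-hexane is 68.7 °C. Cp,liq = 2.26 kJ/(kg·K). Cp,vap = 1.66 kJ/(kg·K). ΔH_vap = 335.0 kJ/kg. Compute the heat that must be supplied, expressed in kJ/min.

liquid 30.7→68.7 °C: 85.88 kJ/kg
vaporisation at 68.7 °C: 335 kJ/kg
vapour 68.7→177 °C: 179.78 kJ/kg
Δh = 85.88 + 335 + 179.78 = 600.66 kJ/kg
Q = ṁ·Δh = 255.3 kg/h × 600.66 kJ/kg = 153350 kJ/h
|Q| = 42.597 kW = 2555.8 kJ/min

Q = 2560 kJ/min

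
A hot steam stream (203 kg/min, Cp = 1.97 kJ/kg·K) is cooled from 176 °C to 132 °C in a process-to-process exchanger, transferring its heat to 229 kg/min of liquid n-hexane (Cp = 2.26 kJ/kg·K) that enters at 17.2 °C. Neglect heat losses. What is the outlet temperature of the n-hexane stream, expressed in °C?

T_c,out = 51.2 °C

Heat released by hot stream: Q = 203 × 1.97 × (176 − 132) = 17596 kJ/min
Energy balance on cold side (adiabatic exchanger): Q = ṁ_c·Cp_c·(T_c,out − T_c,in)
T_c,out = 17.2 + 17596/(229 × 2.26) = 51.199 °C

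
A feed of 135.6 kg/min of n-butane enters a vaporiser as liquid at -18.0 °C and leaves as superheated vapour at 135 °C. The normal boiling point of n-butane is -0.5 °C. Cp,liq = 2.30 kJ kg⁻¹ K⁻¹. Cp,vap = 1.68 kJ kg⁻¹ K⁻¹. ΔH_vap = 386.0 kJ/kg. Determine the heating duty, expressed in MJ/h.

liquid -18.0→-0.5 °C: 40.25 kJ/kg
vaporisation at -0.5 °C: 386 kJ/kg
vapour -0.5→135 °C: 227.64 kJ/kg
Δh = 40.25 + 386 + 227.64 = 653.89 kJ/kg
Q = ṁ·Δh = 135.6 kg/min × 653.89 kJ/kg = 88667 kJ/min
|Q| = 1477.8 kW = 5320 MJ/h

Q = 5320 MJ/h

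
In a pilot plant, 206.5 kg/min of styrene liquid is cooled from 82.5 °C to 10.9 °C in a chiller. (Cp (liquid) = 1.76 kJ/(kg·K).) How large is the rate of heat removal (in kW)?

Q = ṁ·Cp·ΔT = 206.5 × 1.76 × (10.9 − 82.5) = -26022 kJ/min
Converting: 26022 / 60 s = 433.71 kW

Q_c = 434 kW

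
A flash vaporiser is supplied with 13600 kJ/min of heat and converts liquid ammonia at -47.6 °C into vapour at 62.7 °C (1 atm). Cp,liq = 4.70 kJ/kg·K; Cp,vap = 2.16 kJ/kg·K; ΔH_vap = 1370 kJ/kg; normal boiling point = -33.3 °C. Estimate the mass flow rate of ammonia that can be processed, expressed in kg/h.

ṁ = 496 kg/h

Δh = 4.70×(-33.3−-47.6) + 1370 + 2.16×(62.7−-33.3) = 1644.6 kJ/kg
Q = 13600 kJ/min = 226.67 kJ/s = 816000 kJ/h
ṁ = Q/Δh = 816000 / 1644.6 = 496.18 kg/h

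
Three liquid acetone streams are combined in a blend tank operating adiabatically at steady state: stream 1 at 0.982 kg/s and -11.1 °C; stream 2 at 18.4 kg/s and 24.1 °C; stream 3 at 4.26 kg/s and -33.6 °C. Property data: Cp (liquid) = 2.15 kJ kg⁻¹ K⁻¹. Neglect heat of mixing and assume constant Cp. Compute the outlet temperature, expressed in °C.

Energy balance with Q = 0: Σ ṁᵢCp,ᵢ(T_out − Tᵢ) = 0
Σ ṁᵢCp,ᵢTᵢ = 0.982×2.15×-11.1 + 18.4×2.15×24.1 + 4.26×2.15×-33.6 = 622.22
Σ ṁᵢCp,ᵢ = 0.982×2.15 + 18.4×2.15 + 4.26×2.15 = 50.83
T_out = 622.22 / 50.83 = 12.241 °C

T_out = 12.2 °C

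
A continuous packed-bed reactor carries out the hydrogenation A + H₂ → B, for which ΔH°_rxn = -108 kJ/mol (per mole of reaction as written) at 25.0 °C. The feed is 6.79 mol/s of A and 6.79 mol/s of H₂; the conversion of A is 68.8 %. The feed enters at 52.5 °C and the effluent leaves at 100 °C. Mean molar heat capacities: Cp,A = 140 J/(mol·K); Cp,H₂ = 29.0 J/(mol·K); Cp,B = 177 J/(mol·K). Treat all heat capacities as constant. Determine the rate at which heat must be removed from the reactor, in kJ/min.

Q_out = 26800 kJ/min

Extent of reaction ξ = 0.688 × 6.79 = 4.6715 mol/s
Reaction term: ξ·ΔH°_rxn = 4.6715 × -108 = -504.52 kJ/s
Sensible, feed 52.5→25 °C: -31.557 kJ/s
Outlet flows (mol/s): A 2.1185, H₂ 2.1185, B 4.6715
Sensible, products 25→100 °C: 88.866 kJ/s
Q = ΔH = -447.21 kJ/s = -447.21 kW
Heat removed = 26833 kJ/min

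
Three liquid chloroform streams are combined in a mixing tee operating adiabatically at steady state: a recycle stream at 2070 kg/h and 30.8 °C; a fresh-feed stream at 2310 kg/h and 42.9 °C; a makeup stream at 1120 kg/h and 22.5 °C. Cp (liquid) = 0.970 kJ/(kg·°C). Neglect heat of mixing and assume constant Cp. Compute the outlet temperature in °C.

T_out = 34.2 °C

No heat crosses the boundary, so H_out = H_in.
Σ ṁᵢCp,ᵢTᵢ = 2070×0.970×30.8 + 2310×0.970×42.9 + 1120×0.970×22.5 = 182410
Σ ṁᵢCp,ᵢ = 2070×0.970 + 2310×0.970 + 1120×0.970 = 5335
T_out = 182410 / 5335 = 34.192 °C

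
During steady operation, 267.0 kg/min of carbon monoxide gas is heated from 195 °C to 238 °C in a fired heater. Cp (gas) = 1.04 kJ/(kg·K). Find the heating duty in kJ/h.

Q = 716000 kJ/h

Q = ṁ·Cp·ΔT = 267.0 × 1.04 × (238 − 195) = 11940 kJ/min
Converting: 11940 / 60 s = 199 kW
Heating duty = 716410 kJ/h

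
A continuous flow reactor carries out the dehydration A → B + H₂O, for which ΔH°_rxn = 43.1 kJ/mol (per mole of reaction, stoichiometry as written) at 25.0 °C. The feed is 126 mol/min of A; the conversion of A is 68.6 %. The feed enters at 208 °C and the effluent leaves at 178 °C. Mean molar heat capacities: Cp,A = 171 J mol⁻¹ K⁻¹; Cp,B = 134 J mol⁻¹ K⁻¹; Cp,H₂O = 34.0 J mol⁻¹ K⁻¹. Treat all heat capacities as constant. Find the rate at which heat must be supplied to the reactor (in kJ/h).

Q_in = 182000 kJ/h

Extent of reaction ξ = 0.686 × 126 = 86.436 mol/min
Reaction term: ξ·ΔH°_rxn = 86.436 × 43.1 = 3725.4 kJ/min
Sensible, feed 208→25 °C: -3942.9 kJ/min
Outlet flows (mol/min): A 39.564, B 86.436, H₂O 86.436
Sensible, products 25→178 °C: 3256.9 kJ/min
Q = ΔH = 3039.3 kJ/min = 50.656 kW
Heat supplied = 182360 kJ/h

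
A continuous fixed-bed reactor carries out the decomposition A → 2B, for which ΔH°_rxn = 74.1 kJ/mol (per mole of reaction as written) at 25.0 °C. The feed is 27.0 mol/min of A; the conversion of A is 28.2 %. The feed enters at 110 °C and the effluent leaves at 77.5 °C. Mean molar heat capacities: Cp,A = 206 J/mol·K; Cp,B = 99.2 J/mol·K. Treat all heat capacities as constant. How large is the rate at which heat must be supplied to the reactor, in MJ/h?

Extent of reaction ξ = 0.282 × 27.0 = 7.614 mol/min
Reaction term: ξ·ΔH°_rxn = 7.614 × 74.1 = 564.2 kJ/min
Sensible, feed 110→25 °C: -472.77 kJ/min
Outlet flows (mol/min): A 19.386, B 15.228
Sensible, products 25→77.5 °C: 288.97 kJ/min
Q = ΔH = 380.39 kJ/min = 6.3399 kW
Heat supplied = 22.824 MJ/h

Q_in = 22.8 MJ/h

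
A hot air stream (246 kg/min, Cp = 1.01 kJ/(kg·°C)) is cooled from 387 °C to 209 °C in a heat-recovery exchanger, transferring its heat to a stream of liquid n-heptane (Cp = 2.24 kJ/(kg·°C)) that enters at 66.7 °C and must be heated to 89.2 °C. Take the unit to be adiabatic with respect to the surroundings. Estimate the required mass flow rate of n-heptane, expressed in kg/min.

ṁ_c = 877 kg/min

Heat released by hot stream: Q = 246 × 1.01 × (387 − 209) = 44226 kJ/min
Energy balance on cold side (adiabatic exchanger): Q = ṁ_c·Cp_c·(T_c,out − T_c,in)
ṁ_c = 44226 / [2.24 × (89.2 − 66.7)] = 877.5 kg/min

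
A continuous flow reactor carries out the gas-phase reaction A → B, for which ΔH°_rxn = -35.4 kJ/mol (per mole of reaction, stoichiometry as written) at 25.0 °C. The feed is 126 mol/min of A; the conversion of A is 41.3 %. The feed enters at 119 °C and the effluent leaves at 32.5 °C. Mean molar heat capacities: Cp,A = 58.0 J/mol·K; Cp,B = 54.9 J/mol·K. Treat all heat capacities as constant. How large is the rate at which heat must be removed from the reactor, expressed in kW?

Extent of reaction ξ = 0.413 × 126 = 52.038 mol/min
Reaction term: ξ·ΔH°_rxn = 52.038 × -35.4 = -1842.1 kJ/min
Sensible, feed 119→25 °C: -686.95 kJ/min
Outlet flows (mol/min): A 73.962, B 52.038
Sensible, products 25→32.5 °C: 53.6 kJ/min
Q = ΔH = -2475.5 kJ/min = -41.258 kW
Heat removed = 41.258 kW

Q_out = 41.3 kW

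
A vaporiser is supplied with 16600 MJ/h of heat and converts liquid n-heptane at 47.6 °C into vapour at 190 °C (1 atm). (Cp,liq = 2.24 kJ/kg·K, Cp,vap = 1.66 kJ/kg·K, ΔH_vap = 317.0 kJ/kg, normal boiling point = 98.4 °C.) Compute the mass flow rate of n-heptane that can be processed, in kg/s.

Δh = 2.24×(98.4−47.6) + 317.0 + 1.66×(190−98.4) = 582.85 kJ/kg
Q = 16600 MJ/h = 4611.1 kJ/s = 4611.1 kJ/s
ṁ = Q/Δh = 4611.1 / 582.85 = 7.9113 kg/s

ṁ = 7.91 kg/s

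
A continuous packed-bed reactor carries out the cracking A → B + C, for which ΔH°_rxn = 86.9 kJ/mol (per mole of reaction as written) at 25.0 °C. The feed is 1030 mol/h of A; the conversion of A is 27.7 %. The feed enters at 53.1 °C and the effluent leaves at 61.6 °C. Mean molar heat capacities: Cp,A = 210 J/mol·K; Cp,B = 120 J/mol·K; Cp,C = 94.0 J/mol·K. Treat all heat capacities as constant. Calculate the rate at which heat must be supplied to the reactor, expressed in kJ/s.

Extent of reaction ξ = 0.277 × 1030 = 285.31 mol/h
Reaction term: ξ·ΔH°_rxn = 285.31 × 86.9 = 24793 kJ/h
Sensible, feed 53.1→25 °C: -6078 kJ/h
Outlet flows (mol/h): A 744.69, B 285.31, C 285.31
Sensible, products 25→61.6 °C: 7958.3 kJ/h
Q = ΔH = 26674 kJ/h = 7.4094 kW
Heat supplied = 7.4094 kJ/s

Q_in = 7.41 kJ/s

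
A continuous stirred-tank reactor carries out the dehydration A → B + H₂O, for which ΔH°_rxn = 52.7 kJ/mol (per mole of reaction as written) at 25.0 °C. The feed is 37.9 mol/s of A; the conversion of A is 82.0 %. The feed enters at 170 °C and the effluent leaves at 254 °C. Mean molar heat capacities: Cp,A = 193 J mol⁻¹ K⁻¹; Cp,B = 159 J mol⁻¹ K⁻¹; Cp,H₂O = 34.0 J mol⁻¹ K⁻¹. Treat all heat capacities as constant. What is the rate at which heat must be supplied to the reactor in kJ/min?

Extent of reaction ξ = 0.820 × 37.9 = 31.078 mol/s
Reaction term: ξ·ΔH°_rxn = 31.078 × 52.7 = 1637.8 kJ/s
Sensible, feed 170→25 °C: -1060.6 kJ/s
Outlet flows (mol/s): A 6.822, B 31.078, H₂O 31.078
Sensible, products 25→254 °C: 1675.1 kJ/s
Q = ΔH = 2252.2 kJ/s = 2252.2 kW
Heat supplied = 135130 kJ/min

Q_in = 135000 kJ/min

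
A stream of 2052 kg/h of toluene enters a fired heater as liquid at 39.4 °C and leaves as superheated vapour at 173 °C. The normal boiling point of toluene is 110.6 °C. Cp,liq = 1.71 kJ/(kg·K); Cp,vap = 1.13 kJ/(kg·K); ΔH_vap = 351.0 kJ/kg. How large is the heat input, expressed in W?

liquid 39.4→110.6 °C: 121.75 kJ/kg
vaporisation at 110.6 °C: 351 kJ/kg
vapour 110.6→173 °C: 70.512 kJ/kg
Δh = 121.75 + 351 + 70.512 = 543.26 kJ/kg
Q = ṁ·Δh = 2052 kg/h × 543.26 kJ/kg = 1.1148e+06 kJ/h
|Q| = 309.66 kW = 309660 W

Q = 310000 W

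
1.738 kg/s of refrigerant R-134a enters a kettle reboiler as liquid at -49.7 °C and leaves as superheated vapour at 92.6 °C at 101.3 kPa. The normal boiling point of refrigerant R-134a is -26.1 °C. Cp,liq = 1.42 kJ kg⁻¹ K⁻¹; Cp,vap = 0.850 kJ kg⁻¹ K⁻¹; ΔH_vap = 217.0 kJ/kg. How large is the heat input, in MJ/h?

liquid -49.7→-26.1 °C: 33.512 kJ/kg
vaporisation at -26.1 °C: 217 kJ/kg
vapour -26.1→92.6 °C: 100.89 kJ/kg
Δh = 33.512 + 217 + 100.89 = 351.41 kJ/kg
Q = ṁ·Δh = 1.738 kg/s × 351.41 kJ/kg = 610.75 kJ/s
|Q| = 610.75 kW = 2198.7 MJ/h

Q = 2200 MJ/h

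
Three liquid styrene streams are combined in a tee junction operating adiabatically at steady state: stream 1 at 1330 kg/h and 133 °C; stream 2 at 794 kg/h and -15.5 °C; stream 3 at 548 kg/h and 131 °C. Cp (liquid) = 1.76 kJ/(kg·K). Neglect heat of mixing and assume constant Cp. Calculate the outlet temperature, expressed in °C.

No heat crosses the boundary, so H_out = H_in.
Σ ṁᵢCp,ᵢTᵢ = 1330×1.76×133 + 794×1.76×-15.5 + 548×1.76×131 = 416010
Σ ṁᵢCp,ᵢ = 1330×1.76 + 794×1.76 + 548×1.76 = 4702.7
T_out = 416010 / 4702.7 = 88.462 °C

T_out = 88.5 °C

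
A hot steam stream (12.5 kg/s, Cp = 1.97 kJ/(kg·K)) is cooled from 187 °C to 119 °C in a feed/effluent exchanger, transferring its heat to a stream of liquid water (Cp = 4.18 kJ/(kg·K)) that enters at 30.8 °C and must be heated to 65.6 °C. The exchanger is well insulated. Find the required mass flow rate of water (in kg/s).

Heat released by hot stream: Q = 12.5 × 1.97 × (187 − 119) = 1674.5 kJ/s
Energy balance on cold side (adiabatic exchanger): Q = ṁ_c·Cp_c·(T_c,out − T_c,in)
ṁ_c = 1674.5 / [4.18 × (65.6 − 30.8)] = 11.511 kg/s

ṁ_c = 11.5 kg/s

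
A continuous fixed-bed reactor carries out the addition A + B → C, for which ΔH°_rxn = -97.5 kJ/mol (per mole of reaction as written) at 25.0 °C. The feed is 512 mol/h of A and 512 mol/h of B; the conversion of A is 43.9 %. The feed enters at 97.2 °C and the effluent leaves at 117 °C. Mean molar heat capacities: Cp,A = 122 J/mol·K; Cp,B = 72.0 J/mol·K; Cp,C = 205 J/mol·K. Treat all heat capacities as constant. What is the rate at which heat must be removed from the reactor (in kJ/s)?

Extent of reaction ξ = 0.439 × 512 = 224.77 mol/h
Reaction term: ξ·ΔH°_rxn = 224.77 × -97.5 = -21915 kJ/h
Sensible, feed 97.2→25 °C: -7171.5 kJ/h
Outlet flows (mol/h): A 287.23, B 287.23, C 224.77
Sensible, products 25→117 °C: 9365.6 kJ/h
Q = ΔH = -19721 kJ/h = -5.478 kW
Heat removed = 5.478 kJ/s

Q_out = 5.48 kJ/s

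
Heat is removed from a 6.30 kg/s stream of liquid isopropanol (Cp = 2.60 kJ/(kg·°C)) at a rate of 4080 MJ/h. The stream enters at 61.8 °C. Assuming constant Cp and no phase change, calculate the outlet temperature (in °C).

T_out = -7.39 °C

Q = 4080 MJ/h = 1133.3 kJ/s
ΔT = Q/(ṁ·Cp) = 1133.3/(6.30×2.60) = 69.19 K
T_out = 61.8 − 69.19 = -7.3901 °C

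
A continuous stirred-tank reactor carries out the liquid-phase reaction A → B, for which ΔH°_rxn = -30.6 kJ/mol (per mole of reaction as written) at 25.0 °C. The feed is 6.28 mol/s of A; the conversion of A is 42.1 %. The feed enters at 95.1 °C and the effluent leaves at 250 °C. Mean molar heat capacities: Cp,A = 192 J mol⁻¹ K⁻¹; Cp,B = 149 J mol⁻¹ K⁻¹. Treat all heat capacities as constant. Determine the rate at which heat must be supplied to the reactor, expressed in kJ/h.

Q_in = 289000 kJ/h

Extent of reaction ξ = 0.421 × 6.28 = 2.6439 mol/s
Reaction term: ξ·ΔH°_rxn = 2.6439 × -30.6 = -80.903 kJ/s
Sensible, feed 95.1→25 °C: -84.524 kJ/s
Outlet flows (mol/s): A 3.6361, B 2.6439
Sensible, products 25→250 °C: 245.72 kJ/s
Q = ΔH = 80.29 kJ/s = 80.29 kW
Heat supplied = 289040 kJ/h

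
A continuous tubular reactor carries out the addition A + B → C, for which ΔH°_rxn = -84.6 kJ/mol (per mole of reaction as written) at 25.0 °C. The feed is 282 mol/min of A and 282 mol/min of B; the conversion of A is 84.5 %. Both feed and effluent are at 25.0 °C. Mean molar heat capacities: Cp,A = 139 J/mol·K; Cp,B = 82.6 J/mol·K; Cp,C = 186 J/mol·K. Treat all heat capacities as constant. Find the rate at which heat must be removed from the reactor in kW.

Q_out = 336 kW

Extent of reaction ξ = 0.845 × 282 = 238.29 mol/min
Reaction term: ξ·ΔH°_rxn = 238.29 × -84.6 = -20159 kJ/min
Q = ΔH = -20159 kJ/min = -335.99 kW
Heat removed = 335.99 kW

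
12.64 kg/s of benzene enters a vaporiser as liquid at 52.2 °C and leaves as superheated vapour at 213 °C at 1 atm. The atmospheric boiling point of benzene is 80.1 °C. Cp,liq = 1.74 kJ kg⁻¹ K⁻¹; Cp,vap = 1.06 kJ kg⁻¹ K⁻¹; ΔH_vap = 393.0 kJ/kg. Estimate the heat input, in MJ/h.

liquid 52.2→80.1 °C: 48.546 kJ/kg
vaporisation at 80.1 °C: 393 kJ/kg
vapour 80.1→213 °C: 140.87 kJ/kg
Δh = 48.546 + 393 + 140.87 = 582.42 kJ/kg
Q = ṁ·Δh = 12.64 kg/s × 582.42 kJ/kg = 7361.8 kJ/s
|Q| = 7361.8 kW = 26502 MJ/h

Q = 26500 MJ/h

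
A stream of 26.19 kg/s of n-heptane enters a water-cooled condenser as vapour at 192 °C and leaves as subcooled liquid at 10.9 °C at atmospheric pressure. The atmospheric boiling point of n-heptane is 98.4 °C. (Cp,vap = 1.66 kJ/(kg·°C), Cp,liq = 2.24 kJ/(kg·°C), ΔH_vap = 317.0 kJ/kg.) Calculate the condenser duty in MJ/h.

vapour 192→98.4 °C: -155.38 kJ/kg
condensation at 98.4 °C: -317 kJ/kg
liquid 98.4→10.9 °C: -196 kJ/kg
Δh = -155.38 + -317 + -196 = -668.38 kJ/kg
Q = ṁ·Δh = 26.19 kg/s × -668.38 kJ/kg = -17505 kJ/s
|Q| = 17505 kW = 63017 MJ/h

Q_c = 63000 MJ/h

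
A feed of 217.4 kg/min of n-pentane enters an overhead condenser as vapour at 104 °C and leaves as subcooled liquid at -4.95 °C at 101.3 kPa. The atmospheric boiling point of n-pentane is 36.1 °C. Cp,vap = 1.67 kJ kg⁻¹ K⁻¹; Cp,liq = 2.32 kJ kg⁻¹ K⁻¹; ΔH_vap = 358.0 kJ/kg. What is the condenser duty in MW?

Q_c = 2.05 MW

vapour 104→36.1 °C: -113.39 kJ/kg
condensation at 36.1 °C: -358 kJ/kg
liquid 36.1→-4.95 °C: -95.236 kJ/kg
Δh = -113.39 + -358 + -95.236 = -566.63 kJ/kg
Q = ṁ·Δh = 217.4 kg/min × -566.63 kJ/kg = -123190 kJ/min
|Q| = 2053.1 kW = 2.0531 MW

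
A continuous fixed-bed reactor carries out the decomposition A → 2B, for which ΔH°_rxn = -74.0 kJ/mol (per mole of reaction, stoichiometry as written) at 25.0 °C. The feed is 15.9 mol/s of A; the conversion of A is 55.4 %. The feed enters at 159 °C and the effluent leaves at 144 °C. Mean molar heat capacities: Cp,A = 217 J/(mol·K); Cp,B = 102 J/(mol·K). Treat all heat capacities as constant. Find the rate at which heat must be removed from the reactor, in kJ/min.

Q_out = 43000 kJ/min

Extent of reaction ξ = 0.554 × 15.9 = 8.8086 mol/s
Reaction term: ξ·ΔH°_rxn = 8.8086 × -74.0 = -651.84 kJ/s
Sensible, feed 159→25 °C: -462.34 kJ/s
Outlet flows (mol/s): A 7.0914, B 17.617
Sensible, products 25→144 °C: 396.96 kJ/s
Q = ΔH = -717.22 kJ/s = -717.22 kW
Heat removed = 43033 kJ/min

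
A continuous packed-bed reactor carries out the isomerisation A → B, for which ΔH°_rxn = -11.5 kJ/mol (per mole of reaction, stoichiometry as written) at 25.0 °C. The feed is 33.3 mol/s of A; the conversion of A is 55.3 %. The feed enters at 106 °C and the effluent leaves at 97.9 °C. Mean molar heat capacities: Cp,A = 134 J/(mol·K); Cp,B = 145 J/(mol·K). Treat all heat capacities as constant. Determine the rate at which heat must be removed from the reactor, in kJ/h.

Extent of reaction ξ = 0.553 × 33.3 = 18.415 mol/s
Reaction term: ξ·ΔH°_rxn = 18.415 × -11.5 = -211.77 kJ/s
Sensible, feed 106→25 °C: -361.44 kJ/s
Outlet flows (mol/s): A 14.885, B 18.415
Sensible, products 25→97.9 °C: 340.06 kJ/s
Q = ΔH = -233.15 kJ/s = -233.15 kW
Heat removed = 839330 kJ/h

Q_out = 839000 kJ/h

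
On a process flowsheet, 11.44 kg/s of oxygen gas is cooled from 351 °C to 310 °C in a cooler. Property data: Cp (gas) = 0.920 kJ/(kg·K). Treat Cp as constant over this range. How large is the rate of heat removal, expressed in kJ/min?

Q_c = 25900 kJ/min

Q = ṁ·Cp·ΔT = 11.44 × 0.920 × (310 − 351) = -431.52 kJ/s
Cooling duty = 25891 kJ/min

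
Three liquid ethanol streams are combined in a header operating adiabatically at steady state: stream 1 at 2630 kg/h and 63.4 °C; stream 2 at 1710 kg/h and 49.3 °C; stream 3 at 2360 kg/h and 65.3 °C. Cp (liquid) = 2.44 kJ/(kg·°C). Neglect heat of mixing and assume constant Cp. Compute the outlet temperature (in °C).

T_out = 60.5 °C

Energy balance with Q = 0: Σ ṁᵢCp,ᵢ(T_out − Tᵢ) = 0
T_out = Σ ṁᵢCp,ᵢTᵢ / Σ ṁᵢCp,ᵢ
      = 988570 / 16348 = 60.471 °C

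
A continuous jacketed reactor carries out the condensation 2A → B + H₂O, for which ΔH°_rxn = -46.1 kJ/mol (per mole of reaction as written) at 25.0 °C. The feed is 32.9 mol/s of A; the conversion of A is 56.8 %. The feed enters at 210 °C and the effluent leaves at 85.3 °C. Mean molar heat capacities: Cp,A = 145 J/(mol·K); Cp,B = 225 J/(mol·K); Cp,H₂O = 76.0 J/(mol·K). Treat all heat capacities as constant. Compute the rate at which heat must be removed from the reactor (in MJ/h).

Extent of reaction ξ = 0.568 × 32.9 / 2 = 9.3436 mol/s
Reaction term: ξ·ΔH°_rxn = 9.3436 × -46.1 = -430.74 kJ/s
Sensible, feed 210→25 °C: -882.54 kJ/s
Outlet flows (mol/s): A 14.213, B 9.3436, H₂O 9.3436
Sensible, products 25→85.3 °C: 293.86 kJ/s
Q = ΔH = -1019.4 kJ/s = -1019.4 kW
Heat removed = 3669.9 MJ/h

Q_out = 3670 MJ/h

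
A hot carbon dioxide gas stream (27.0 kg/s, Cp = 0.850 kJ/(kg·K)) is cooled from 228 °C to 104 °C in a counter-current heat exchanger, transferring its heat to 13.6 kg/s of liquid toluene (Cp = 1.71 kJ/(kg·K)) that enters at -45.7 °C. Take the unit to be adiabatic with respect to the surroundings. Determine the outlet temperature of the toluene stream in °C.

Heat released by hot stream: Q = 27.0 × 0.850 × (228 − 104) = 2845.8 kJ/s
Energy balance on cold side (adiabatic exchanger): Q = ṁ_c·Cp_c·(T_c,out − T_c,in)
T_c,out = -45.7 + 2845.8/(13.6 × 1.71) = 76.668 °C

T_c,out = 76.7 °C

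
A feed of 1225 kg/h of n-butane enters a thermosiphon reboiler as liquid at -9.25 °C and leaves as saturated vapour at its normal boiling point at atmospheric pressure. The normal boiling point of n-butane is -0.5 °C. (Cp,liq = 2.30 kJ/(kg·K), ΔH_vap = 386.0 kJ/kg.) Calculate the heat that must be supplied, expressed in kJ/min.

liquid -9.25→-0.5 °C: 20.125 kJ/kg
vaporisation at -0.5 °C: 386 kJ/kg
Δh = 20.125 + 386 = 406.12 kJ/kg
Q = ṁ·Δh = 1225 kg/h × 406.12 kJ/kg = 497500 kJ/h
|Q| = 138.2 kW = 8291.7 kJ/min

Q = 8290 kJ/min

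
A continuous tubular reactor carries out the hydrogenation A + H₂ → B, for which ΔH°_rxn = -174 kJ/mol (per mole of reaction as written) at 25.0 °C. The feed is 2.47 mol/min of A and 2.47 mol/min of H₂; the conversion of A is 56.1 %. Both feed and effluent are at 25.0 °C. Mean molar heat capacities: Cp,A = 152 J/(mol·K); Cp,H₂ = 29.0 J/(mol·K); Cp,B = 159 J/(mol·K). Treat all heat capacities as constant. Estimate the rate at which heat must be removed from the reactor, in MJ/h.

Extent of reaction ξ = 0.561 × 2.47 = 1.3857 mol/min
Reaction term: ξ·ΔH°_rxn = 1.3857 × -174 = -241.11 kJ/min
Q = ΔH = -241.11 kJ/min = -4.0184 kW
Heat removed = 14.466 MJ/h

Q_out = 14.5 MJ/h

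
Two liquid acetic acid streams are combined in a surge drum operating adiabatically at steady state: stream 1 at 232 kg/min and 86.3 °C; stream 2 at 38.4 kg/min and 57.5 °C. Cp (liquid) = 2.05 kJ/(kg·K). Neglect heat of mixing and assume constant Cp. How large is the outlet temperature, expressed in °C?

Energy balance with Q = 0: Σ ṁᵢCp,ᵢ(T_out − Tᵢ) = 0
Σ ṁᵢCp,ᵢTᵢ = 232×2.05×86.3 + 38.4×2.05×57.5 = 45571
Σ ṁᵢCp,ᵢ = 232×2.05 + 38.4×2.05 = 554.32
T_out = 45571 / 554.32 = 82.21 °C

T_out = 82.2 °C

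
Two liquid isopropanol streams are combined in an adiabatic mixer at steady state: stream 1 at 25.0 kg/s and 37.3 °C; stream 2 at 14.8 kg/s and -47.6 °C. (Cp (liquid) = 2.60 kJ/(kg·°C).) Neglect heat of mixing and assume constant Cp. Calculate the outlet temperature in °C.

T_out = 5.73 °C

Energy balance with Q = 0: Σ ṁᵢCp,ᵢ(T_out − Tᵢ) = 0
Σ ṁᵢCp,ᵢTᵢ = 25.0×2.60×37.3 + 14.8×2.60×-47.6 = 592.85
Σ ṁᵢCp,ᵢ = 25.0×2.60 + 14.8×2.60 = 103.48
T_out = 592.85 / 103.48 = 5.7291 °C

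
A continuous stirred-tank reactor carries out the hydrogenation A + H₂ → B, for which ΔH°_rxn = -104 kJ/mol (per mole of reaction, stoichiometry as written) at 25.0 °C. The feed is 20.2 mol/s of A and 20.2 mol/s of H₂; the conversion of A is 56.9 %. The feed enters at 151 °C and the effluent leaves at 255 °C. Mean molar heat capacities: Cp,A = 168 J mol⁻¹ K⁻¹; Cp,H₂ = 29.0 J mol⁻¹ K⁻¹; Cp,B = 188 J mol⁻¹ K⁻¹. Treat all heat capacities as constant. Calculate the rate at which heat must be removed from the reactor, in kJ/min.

Extent of reaction ξ = 0.569 × 20.2 = 11.494 mol/s
Reaction term: ξ·ΔH°_rxn = 11.494 × -104 = -1195.4 kJ/s
Sensible, feed 151→25 °C: -501.4 kJ/s
Outlet flows (mol/s): A 8.7062, H₂ 8.7062, B 11.494
Sensible, products 25→255 °C: 891.47 kJ/s
Q = ΔH = -805.29 kJ/s = -805.29 kW
Heat removed = 48317 kJ/min

Q_out = 48300 kJ/min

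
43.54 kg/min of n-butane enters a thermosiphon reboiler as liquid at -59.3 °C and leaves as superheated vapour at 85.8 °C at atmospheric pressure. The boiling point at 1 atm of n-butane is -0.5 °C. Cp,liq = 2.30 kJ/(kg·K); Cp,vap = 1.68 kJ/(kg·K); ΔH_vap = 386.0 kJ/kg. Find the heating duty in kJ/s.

Q = 483 kJ/s

liquid -59.3→-0.5 °C: 135.24 kJ/kg
vaporisation at -0.5 °C: 386 kJ/kg
vapour -0.5→85.8 °C: 144.98 kJ/kg
Δh = 135.24 + 386 + 144.98 = 666.22 kJ/kg
Q = ṁ·Δh = 43.54 kg/min × 666.22 kJ/kg = 29007 kJ/min
|Q| = 483.46 kW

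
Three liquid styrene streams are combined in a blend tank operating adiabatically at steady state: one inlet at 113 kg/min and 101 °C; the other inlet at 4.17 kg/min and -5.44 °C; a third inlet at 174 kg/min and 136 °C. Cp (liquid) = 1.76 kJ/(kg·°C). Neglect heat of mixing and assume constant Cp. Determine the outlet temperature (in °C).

Adiabatic, steady state ⇒ Σ ṁᵢCp,ᵢ(T_out − Tᵢ) = 0
Σ ṁᵢCp,ᵢTᵢ = 113×1.76×101 + 4.17×1.76×-5.44 + 174×1.76×136 = 61696
Σ ṁᵢCp,ᵢ = 113×1.76 + 4.17×1.76 + 174×1.76 = 512.46
T_out = 61696 / 512.46 = 120.39 °C

T_out = 120 °C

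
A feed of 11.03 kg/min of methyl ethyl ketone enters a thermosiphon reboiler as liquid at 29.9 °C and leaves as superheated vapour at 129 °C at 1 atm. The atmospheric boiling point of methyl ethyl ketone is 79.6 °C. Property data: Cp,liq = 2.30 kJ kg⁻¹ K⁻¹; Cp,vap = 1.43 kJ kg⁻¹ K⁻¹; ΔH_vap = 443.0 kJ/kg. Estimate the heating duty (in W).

Q = 115000 W

liquid 29.9→79.6 °C: 114.31 kJ/kg
vaporisation at 79.6 °C: 443 kJ/kg
vapour 79.6→129 °C: 70.642 kJ/kg
Δh = 114.31 + 443 + 70.642 = 627.95 kJ/kg
Q = ṁ·Δh = 11.03 kg/min × 627.95 kJ/kg = 6926.3 kJ/min
|Q| = 115.44 kW = 115440 W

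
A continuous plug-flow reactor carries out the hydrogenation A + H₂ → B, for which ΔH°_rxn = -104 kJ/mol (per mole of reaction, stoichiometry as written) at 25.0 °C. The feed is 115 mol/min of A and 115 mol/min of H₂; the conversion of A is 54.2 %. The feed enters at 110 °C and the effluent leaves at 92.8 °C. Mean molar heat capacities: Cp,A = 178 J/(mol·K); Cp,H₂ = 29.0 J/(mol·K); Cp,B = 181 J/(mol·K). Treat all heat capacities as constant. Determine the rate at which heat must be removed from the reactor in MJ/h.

Extent of reaction ξ = 0.542 × 115 = 62.33 mol/min
Reaction term: ξ·ΔH°_rxn = 62.33 × -104 = -6482.3 kJ/min
Sensible, feed 110→25 °C: -2023.4 kJ/min
Outlet flows (mol/min): A 52.67, H₂ 52.67, B 62.33
Sensible, products 25→92.8 °C: 1504.1 kJ/min
Q = ΔH = -7001.6 kJ/min = -116.69 kW
Heat removed = 420.1 MJ/h

Q_out = 420 MJ/h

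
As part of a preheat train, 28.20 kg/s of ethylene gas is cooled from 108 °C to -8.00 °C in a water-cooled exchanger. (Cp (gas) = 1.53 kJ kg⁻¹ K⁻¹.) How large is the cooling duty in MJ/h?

Q_c = 18000 MJ/h

Q = ṁ·Cp·ΔT = 28.20 × 1.53 × (-8.00 − 108) = -5004.9 kJ/s
Cooling duty = 18018 MJ/h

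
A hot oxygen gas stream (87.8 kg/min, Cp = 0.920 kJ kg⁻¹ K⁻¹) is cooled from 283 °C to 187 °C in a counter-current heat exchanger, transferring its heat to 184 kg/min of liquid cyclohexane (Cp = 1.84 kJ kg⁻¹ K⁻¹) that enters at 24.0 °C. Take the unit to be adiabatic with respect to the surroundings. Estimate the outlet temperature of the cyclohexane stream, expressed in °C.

Heat released by hot stream: Q = 87.8 × 0.920 × (283 − 187) = 7754.5 kJ/min
Energy balance on cold side (adiabatic exchanger): Q = ṁ_c·Cp_c·(T_c,out − T_c,in)
T_c,out = 24.0 + 7754.5/(184 × 1.84) = 46.904 °C

T_c,out = 46.9 °C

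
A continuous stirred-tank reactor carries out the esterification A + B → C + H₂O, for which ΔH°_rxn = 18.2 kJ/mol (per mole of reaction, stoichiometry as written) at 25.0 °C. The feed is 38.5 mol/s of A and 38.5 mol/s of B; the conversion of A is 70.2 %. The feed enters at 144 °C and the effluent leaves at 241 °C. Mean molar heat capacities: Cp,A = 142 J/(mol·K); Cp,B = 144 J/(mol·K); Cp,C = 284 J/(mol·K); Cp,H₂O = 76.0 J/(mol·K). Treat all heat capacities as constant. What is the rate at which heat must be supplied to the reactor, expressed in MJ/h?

Extent of reaction ξ = 0.702 × 38.5 = 27.027 mol/s
Reaction term: ξ·ΔH°_rxn = 27.027 × 18.2 = 491.89 kJ/s
Sensible, feed 144→25 °C: -1310.3 kJ/s
Outlet flows (mol/s): A 11.473, B 11.473, C 27.027, H₂O 27.027
Sensible, products 25→241 °C: 2810.4 kJ/s
Q = ΔH = 1992 kJ/s = 1992 kW
Heat supplied = 7171 MJ/h

Q_in = 7170 MJ/h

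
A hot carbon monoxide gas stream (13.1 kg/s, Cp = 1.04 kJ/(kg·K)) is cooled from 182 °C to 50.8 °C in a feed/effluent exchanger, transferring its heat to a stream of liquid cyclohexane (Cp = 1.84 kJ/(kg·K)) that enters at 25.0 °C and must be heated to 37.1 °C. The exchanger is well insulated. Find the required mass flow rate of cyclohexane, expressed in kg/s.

Heat released by hot stream: Q = 13.1 × 1.04 × (182 − 50.8) = 1787.5 kJ/s
Energy balance on cold side (adiabatic exchanger): Q = ṁ_c·Cp_c·(T_c,out − T_c,in)
ṁ_c = 1787.5 / [1.84 × (37.1 − 25.0)] = 80.285 kg/s

ṁ_c = 80.3 kg/s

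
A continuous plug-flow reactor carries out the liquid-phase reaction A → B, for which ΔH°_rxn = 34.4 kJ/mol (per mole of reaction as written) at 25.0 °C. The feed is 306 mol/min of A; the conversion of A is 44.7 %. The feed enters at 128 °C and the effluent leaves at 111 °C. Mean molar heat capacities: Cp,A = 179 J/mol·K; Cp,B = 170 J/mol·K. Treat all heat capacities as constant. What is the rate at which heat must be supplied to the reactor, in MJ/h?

Extent of reaction ξ = 0.447 × 306 = 136.78 mol/min
Reaction term: ξ·ΔH°_rxn = 136.78 × 34.4 = 4705.3 kJ/min
Sensible, feed 128→25 °C: -5641.7 kJ/min
Outlet flows (mol/min): A 169.22, B 136.78
Sensible, products 25→111 °C: 4604.7 kJ/min
Q = ΔH = 3668.3 kJ/min = 61.138 kW
Heat supplied = 220.1 MJ/h

Q_in = 220 MJ/h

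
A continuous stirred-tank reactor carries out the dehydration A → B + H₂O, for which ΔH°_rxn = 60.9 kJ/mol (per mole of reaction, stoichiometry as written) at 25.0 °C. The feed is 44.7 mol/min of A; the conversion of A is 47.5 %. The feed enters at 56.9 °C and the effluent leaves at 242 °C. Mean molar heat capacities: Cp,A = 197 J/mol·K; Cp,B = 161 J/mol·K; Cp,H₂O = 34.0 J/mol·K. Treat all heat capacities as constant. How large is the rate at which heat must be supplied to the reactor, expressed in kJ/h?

Q_in = 175000 kJ/h

Extent of reaction ξ = 0.475 × 44.7 = 21.233 mol/min
Reaction term: ξ·ΔH°_rxn = 21.233 × 60.9 = 1293.1 kJ/min
Sensible, feed 56.9→25 °C: -280.91 kJ/min
Outlet flows (mol/min): A 23.468, B 21.233, H₂O 21.233
Sensible, products 25→242 °C: 1901.7 kJ/min
Q = ΔH = 2913.8 kJ/min = 48.564 kW
Heat supplied = 174830 kJ/h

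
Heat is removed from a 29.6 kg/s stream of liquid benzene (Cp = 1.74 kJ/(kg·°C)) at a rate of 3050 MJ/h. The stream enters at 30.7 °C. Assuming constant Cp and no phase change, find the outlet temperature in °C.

T_out = 14.3 °C

Q = 3050 MJ/h = 847.22 kJ/s
ΔT = Q/(ṁ·Cp) = 847.22/(29.6×1.74) = 16.45 K
T_out = 30.7 − 16.45 = 14.25 °C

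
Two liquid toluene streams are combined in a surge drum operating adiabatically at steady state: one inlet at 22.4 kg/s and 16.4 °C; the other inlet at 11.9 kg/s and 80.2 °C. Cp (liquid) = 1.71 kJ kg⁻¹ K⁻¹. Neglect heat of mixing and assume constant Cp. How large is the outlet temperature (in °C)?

T_out = 38.5 °C

No heat crosses the boundary, so H_out = H_in.
T_out = Σ ṁᵢCp,ᵢTᵢ / Σ ṁᵢCp,ᵢ
      = 2260.2 / 58.653 = 38.535 °C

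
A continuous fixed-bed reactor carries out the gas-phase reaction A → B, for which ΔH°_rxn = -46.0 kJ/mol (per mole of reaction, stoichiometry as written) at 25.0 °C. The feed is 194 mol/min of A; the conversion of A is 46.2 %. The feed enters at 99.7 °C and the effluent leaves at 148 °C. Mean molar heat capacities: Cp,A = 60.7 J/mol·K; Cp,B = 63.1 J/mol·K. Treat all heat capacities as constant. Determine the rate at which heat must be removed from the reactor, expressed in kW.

Extent of reaction ξ = 0.462 × 194 = 89.628 mol/min
Reaction term: ξ·ΔH°_rxn = 89.628 × -46.0 = -4122.9 kJ/min
Sensible, feed 99.7→25 °C: -879.65 kJ/min
Outlet flows (mol/min): A 104.37, B 89.628
Sensible, products 25→148 °C: 1474.9 kJ/min
Q = ΔH = -3527.7 kJ/min = -58.794 kW
Heat removed = 58.794 kW

Q_out = 58.8 kW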